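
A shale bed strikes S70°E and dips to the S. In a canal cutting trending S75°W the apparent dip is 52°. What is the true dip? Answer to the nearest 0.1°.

65.9°

The section is 35° from the strike.
tan(true dip) = tan 52° / sin 35° = 2.2315
δ = arctan(2.2315) = 65.86°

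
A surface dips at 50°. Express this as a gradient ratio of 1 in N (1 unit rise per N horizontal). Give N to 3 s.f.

1 : N means tan θ = 1/N, so N = 1/tan 50° = 1/1.1918

1 in 0.839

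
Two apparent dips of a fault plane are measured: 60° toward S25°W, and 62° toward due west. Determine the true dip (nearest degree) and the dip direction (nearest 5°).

Each apparent-dip line lies in the plane. As unit vectors (x east, y north, z up), v₁ plunges 60°→S25°W and v₂ plunges 62°→due west.
Cross product v₁ × v₂ gives the pole to the plane: n ∝ (-0.400, -0.220, 0.213).
tan δ = √(n_x²+n_y²)/n_z = 0.457/0.213, so δ = 65.0°.
Dip direction = azimuth of (n_x, n_y) = atan2(-0.400, -0.220) = 241°.

true dip 65°, dip direction 240°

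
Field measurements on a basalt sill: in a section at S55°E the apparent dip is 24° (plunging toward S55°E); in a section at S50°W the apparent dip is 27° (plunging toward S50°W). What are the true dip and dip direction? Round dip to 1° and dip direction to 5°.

true dip 38°, dip direction 180°

Represent each trace as a vector plunging at its apparent dip toward its trend (east-north-up frame): v₁ = (0.748, -0.524, -0.407), v₂ = (-0.683, -0.573, -0.454).
The plane normal is n = v₁ × v₂ ∝ (-0.005, -0.617, 0.786).
tan δ = √(n_x²+n_y²)/n_z = 0.617/0.786, so δ = 38.1°.
Dip direction = atan2(-0.005, -0.617) = 180° (azimuth of n's horizontal projection).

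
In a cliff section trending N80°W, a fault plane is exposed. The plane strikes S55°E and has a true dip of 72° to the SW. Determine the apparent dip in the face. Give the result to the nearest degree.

The section lies 25° from the strike.
tan α = tan 72° × sin 25° = 3.0777 × 0.4226 = 1.3007
apparent dip = arctan 1.3007 = 52.45°

52°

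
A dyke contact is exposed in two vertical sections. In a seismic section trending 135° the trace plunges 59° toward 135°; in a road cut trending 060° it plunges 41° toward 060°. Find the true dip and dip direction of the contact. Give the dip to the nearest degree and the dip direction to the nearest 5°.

true dip 60°, dip direction 120°

Represent each trace as a vector plunging at its apparent dip toward its trend (east-north-up frame): v₁ = (0.364, -0.364, -0.857), v₂ = (0.654, 0.377, -0.656).
The plane normal is n = v₁ × v₂ ∝ (0.562, -0.321, 0.375).
Dip δ = arctan(|n_h|/n_z) = arctan(0.648/0.375) = 59.9°.
The horizontal component of n points toward azimuth atan2(n_x, n_y) = 120°, the dip direction.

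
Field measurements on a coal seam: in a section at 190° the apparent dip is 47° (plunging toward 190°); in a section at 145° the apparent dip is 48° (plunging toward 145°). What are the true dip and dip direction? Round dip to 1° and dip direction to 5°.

Each apparent-dip line lies in the plane. As unit vectors (x east, y north, z up), v₁ plunges 47°→190° and v₂ plunges 48°→145°.
Cross product v₁ × v₂ gives the pole to the plane: n ∝ (0.098, -0.369, 0.323).
tan δ = √(n_x²+n_y²)/n_z = 0.382/0.323, so δ = 49.8°.
Dip direction = atan2(0.098, -0.369) = 165° (azimuth of n's horizontal projection).

true dip 50°, dip direction 165°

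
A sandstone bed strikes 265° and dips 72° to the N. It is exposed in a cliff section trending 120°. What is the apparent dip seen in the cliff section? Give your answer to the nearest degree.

The strike is 265° and the section trends 120°; the acute angle between them is β = 35°.
tan α = tan 72° × sin 35° = 3.0777 × 0.5736 = 1.7653
α = arctan(1.7653) = 60.47°

60°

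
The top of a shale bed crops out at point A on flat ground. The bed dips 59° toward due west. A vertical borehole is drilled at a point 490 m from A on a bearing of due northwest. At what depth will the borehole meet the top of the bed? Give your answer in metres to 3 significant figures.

577 m

The hole lies 45° from the dip direction, so the down-dip offset is 490 × cos 45° = 346.48 m.
Depth = down-dip offset × tan(dip) = 346.48 × tan 59° = 346.48 × 1.6643
Depth = 576.64 m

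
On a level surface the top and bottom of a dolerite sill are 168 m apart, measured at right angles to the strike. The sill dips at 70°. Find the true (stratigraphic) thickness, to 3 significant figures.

True thickness t = w · sin(dip) = 168 × sin 70°
t = 168 × 0.9397 = 157.868 m

158 m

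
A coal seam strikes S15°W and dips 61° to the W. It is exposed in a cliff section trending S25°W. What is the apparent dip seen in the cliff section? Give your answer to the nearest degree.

The strike is S15°W and the section trends S25°W; the acute angle between them is β = 10°.
tan(apparent dip) = tan 61° · sin 10° = 0.3133
apparent dip = arctan 0.3133 = 17.39°

17°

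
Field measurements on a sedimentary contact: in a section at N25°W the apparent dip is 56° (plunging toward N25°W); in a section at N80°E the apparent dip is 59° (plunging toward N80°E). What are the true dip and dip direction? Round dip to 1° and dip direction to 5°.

Each apparent-dip line lies in the plane. As unit vectors (x east, y north, z up), v₁ plunges 56°→N25°W and v₂ plunges 59°→N80°E.
Cross product v₁ × v₂ gives the pole to the plane: n ∝ (0.360, 0.623, 0.278).
tan δ = √(n_x²+n_y²)/n_z = 0.720/0.278, so δ = 68.9°.
Dip direction = atan2(0.360, 0.623) = 30° (azimuth of n's horizontal projection).

true dip 69°, dip direction 030°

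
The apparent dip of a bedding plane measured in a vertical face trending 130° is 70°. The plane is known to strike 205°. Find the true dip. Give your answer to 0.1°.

70.6°

β = acute angle between strike 205° and section 130° = 75°.
tan(true dip) = tan 70° / sin 75° = 2.8444
δ = arctan(2.8444) = 70.63°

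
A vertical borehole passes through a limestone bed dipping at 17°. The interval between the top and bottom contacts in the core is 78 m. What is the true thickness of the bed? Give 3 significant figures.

74.6 m

True thickness t = h · cos(dip) = 78 × cos 17°
t = 78 × 0.9563 = 74.592 m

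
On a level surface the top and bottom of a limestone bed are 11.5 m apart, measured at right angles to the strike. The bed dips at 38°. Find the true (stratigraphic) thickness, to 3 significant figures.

7.08 m

True thickness t = w · sin(dip) = 11.5 × sin 38°
t = 11.5 × 0.6157 = 7.080 m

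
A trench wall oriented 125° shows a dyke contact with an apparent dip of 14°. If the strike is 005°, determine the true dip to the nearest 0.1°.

16.1°

The section is 60° from the strike.
tan δ = tan α / sin β = tan 14° / sin 60° = 0.2493 / 0.8660 = 0.2879
δ = arctan(0.2879) = 16.06°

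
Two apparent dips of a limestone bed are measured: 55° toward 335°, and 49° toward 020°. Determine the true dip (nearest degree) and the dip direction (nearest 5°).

true dip 55°, dip direction 345°

The two traces are lines in the plane: v₁ = (sin 335°·cos 55°, cos 335°·cos 55°, −sin 55°), v₂ = (sin 20°·cos 49°, cos 20°·cos 49°, −sin 49°).
Cross product v₁ × v₂ gives the pole to the plane: n ∝ (-0.113, 0.367, 0.266).
tan δ = √(n_x²+n_y²)/n_z = 0.384/0.266, so δ = 55.3°.
Dip direction = atan2(-0.113, 0.367) = 343° (azimuth of n's horizontal projection).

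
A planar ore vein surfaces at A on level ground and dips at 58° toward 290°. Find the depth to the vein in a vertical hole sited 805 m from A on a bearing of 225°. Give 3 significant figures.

The hole lies 65° from the dip direction, so the down-dip offset is 805 × cos 65° = 340.21 m.
Depth = down-dip offset × tan(dip) = 340.21 × tan 58° = 340.21 × 1.6003
Depth = 544.45 m

544 m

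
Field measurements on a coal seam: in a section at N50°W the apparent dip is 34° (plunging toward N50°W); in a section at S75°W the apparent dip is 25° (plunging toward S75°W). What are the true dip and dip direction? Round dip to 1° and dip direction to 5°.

true dip 34°, dip direction 300°

Each apparent-dip line lies in the plane. As unit vectors (x east, y north, z up), v₁ plunges 34°→N50°W and v₂ plunges 25°→S75°W.
n = v₁ × v₂ = (-0.356, 0.221, 0.615) (taken with n_z > 0).
Dip δ = arctan(|n_h|/n_z) = arctan(0.419/0.615) = 34.3°.
Dip direction = atan2(-0.356, 0.221) = 302° (azimuth of n's horizontal projection).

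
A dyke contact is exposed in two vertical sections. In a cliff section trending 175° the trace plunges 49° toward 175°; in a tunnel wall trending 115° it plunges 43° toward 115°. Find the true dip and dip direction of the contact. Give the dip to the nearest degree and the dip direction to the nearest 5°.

Each apparent-dip line lies in the plane. As unit vectors (x east, y north, z up), v₁ plunges 49°→175° and v₂ plunges 43°→115°.
The plane normal is n = v₁ × v₂ ∝ (0.212, -0.461, 0.416).
True dip = arccos(n_z / |n|) = arccos(0.6333) = 50.7°.
Dip direction = atan2(0.212, -0.461) = 155° (azimuth of n's horizontal projection).

true dip 51°, dip direction 155°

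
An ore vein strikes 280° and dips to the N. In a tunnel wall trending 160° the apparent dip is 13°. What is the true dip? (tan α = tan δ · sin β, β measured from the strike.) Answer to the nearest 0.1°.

The section is 60° from the strike.
tan(true dip) = tan 13° / sin 60° = 0.2666
true dip = arctan 0.2666 = 14.93°

14.9°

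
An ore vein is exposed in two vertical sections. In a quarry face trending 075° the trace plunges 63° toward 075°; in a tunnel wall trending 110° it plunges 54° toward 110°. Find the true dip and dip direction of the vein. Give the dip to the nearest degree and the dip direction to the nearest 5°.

The two traces are lines in the plane: v₁ = (sin 75°·cos 63°, cos 75°·cos 63°, −sin 63°), v₂ = (sin 110°·cos 54°, cos 110°·cos 54°, −sin 54°).
Cross product v₁ × v₂ gives the pole to the plane: n ∝ (0.274, 0.137, 0.153).
True dip = arccos(n_z / |n|) = arccos(0.4466) = 63.5°.
Dip direction = azimuth of (n_x, n_y) = atan2(0.274, 0.137) = 63°.

true dip 63°, dip direction 065°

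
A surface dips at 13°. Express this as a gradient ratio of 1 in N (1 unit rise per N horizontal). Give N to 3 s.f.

1 : N means tan θ = 1/N, so N = 1/tan 13° = 1/0.2309

1 in 4.33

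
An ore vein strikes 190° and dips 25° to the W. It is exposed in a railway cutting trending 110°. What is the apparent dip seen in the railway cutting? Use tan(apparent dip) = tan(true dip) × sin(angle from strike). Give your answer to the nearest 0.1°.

The strike is 190° and the section trends 110°; the acute angle between them is β = 80°.
tan α = tan 25° × sin 80° = 0.4663 × 0.9848 = 0.4592
apparent dip = arctan 0.4592 = 24.67°

24.7°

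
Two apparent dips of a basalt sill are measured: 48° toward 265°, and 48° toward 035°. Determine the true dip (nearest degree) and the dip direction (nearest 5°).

true dip 69°, dip direction 330°

Represent each trace as a vector plunging at its apparent dip toward its trend (east-north-up frame): v₁ = (-0.667, -0.058, -0.743), v₂ = (0.384, 0.548, -0.743).
Cross product v₁ × v₂ gives the pole to the plane: n ∝ (-0.451, 0.781, 0.343).
Dip δ = arctan(|n_h|/n_z) = arctan(0.901/0.343) = 69.2°.
The horizontal component of n points toward azimuth atan2(n_x, n_y) = 330°, the dip direction.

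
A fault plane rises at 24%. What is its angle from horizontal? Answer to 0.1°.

tan θ = 24/100 = 0.2400
θ = arctan(0.2400) = 13.50°

13.5°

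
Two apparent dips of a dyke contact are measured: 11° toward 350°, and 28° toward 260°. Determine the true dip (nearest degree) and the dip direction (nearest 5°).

The two traces are lines in the plane: v₁ = (sin 350°·cos 11°, cos 350°·cos 11°, −sin 11°), v₂ = (sin 260°·cos 28°, cos 260°·cos 28°, −sin 28°).
Cross product v₁ × v₂ gives the pole to the plane: n ∝ (-0.483, 0.086, 0.867).
True dip = arccos(n_z / |n|) = arccos(0.8702) = 29.5°.
The horizontal component of n points toward azimuth atan2(n_x, n_y) = 280°, the dip direction.

true dip 30°, dip direction 280°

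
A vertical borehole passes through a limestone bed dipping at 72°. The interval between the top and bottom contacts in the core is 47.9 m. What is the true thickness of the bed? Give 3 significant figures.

14.8 m

True thickness t = h · cos(dip) = 47.9 × cos 72°
t = 47.9 × 0.3090 = 14.802 m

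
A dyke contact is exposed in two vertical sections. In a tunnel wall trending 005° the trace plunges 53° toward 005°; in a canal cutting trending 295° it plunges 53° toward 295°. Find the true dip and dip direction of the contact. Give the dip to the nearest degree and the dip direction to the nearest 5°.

true dip 58°, dip direction 330°

The two traces are lines in the plane: v₁ = (sin 5°·cos 53°, cos 5°·cos 53°, −sin 53°), v₂ = (sin 295°·cos 53°, cos 295°·cos 53°, −sin 53°).
n = v₁ × v₂ = (-0.276, 0.477, 0.340) (taken with n_z > 0).
Dip δ = arctan(|n_h|/n_z) = arctan(0.551/0.340) = 58.3°.
The horizontal component of n points toward azimuth atan2(n_x, n_y) = 330°, the dip direction.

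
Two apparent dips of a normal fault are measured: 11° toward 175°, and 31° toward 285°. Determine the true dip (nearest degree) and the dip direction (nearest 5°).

true dip 36°, dip direction 250°

The two traces are lines in the plane: v₁ = (sin 175°·cos 11°, cos 175°·cos 11°, −sin 11°), v₂ = (sin 285°·cos 31°, cos 285°·cos 31°, −sin 31°).
The plane normal is n = v₁ × v₂ ∝ (-0.546, -0.202, 0.791).
Dip δ = arctan(|n_h|/n_z) = arctan(0.582/0.791) = 36.4°.
Dip direction = atan2(-0.546, -0.202) = 250° (azimuth of n's horizontal projection).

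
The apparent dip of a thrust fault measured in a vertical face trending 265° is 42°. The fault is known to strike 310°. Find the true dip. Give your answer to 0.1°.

51.9°

The section is 45° from the strike.
tan(true dip) = tan 42° / sin 45° = 1.2734
δ = arctan(1.2734) = 51.86°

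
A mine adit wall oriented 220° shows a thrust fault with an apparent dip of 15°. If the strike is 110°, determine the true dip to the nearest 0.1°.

The section is 70° from the strike.
tan(true dip) = tan 15° / sin 70° = 0.2851
true dip = arctan 0.2851 = 15.92°

15.9°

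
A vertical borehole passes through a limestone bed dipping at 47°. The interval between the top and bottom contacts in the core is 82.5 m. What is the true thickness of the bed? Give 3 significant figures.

56.3 m

True thickness t = h · cos(dip) = 82.5 × cos 47°
t = 82.5 × 0.6820 = 56.265 m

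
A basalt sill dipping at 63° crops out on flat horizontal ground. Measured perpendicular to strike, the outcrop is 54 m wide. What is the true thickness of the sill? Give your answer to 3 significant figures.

True thickness t = w · sin(dip) = 54 × sin 63°
t = 54 × 0.8910 = 48.114 m

48.1 m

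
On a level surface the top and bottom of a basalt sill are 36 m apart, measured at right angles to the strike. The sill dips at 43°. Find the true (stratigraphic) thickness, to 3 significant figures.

24.6 m

True thickness t = w · sin(dip) = 36 × sin 43°
t = 36 × 0.6820 = 24.552 m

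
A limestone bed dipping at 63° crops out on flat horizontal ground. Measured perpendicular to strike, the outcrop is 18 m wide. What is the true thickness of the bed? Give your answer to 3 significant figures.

True thickness t = w · sin(dip) = 18 × sin 63°
t = 18 × 0.8910 = 16.038 m

16.0 m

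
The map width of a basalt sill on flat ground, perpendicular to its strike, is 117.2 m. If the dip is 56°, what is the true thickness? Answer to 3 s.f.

True thickness t = w · sin(dip) = 117.2 × sin 56°
t = 117.2 × 0.8290 = 97.163 m

97.2 m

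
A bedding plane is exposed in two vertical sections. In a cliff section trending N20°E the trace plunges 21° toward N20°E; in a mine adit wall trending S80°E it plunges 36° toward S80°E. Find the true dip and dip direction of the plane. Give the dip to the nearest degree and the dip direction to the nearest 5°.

The two traces are lines in the plane: v₁ = (sin 20°·cos 21°, cos 20°·cos 21°, −sin 21°), v₂ = (sin 100°·cos 36°, cos 100°·cos 36°, −sin 36°).
n = v₁ × v₂ = (0.566, 0.098, 0.744) (taken with n_z > 0).
True dip = arccos(n_z / |n|) = arccos(0.7915) = 37.7°.
The horizontal component of n points toward azimuth atan2(n_x, n_y) = 80°, the dip direction.

true dip 38°, dip direction 080°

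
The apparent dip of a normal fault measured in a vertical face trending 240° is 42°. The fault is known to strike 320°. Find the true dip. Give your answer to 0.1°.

The section is 80° from the strike.
tan(true dip) = tan 42° / sin 80° = 0.9143
true dip = arctan 0.9143 = 42.44°

42.4°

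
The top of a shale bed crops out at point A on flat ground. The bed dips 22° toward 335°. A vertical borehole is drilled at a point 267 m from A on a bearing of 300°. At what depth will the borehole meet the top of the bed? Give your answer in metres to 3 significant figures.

The hole lies 35° from the dip direction, so the down-dip offset is 267 × cos 35° = 218.71 m.
Depth = down-dip offset × tan(dip) = 218.71 × tan 22° = 218.71 × 0.4040
Depth = 88.37 m

88.4 m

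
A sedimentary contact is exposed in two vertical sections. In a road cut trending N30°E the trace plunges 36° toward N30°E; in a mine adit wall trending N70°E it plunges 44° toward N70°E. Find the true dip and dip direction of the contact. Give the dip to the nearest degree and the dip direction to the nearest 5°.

Each apparent-dip line lies in the plane. As unit vectors (x east, y north, z up), v₁ plunges 36°→N30°E and v₂ plunges 44°→N70°E.
n = v₁ × v₂ = (0.342, 0.116, 0.374) (taken with n_z > 0).
tan δ = √(n_x²+n_y²)/n_z = 0.361/0.374, so δ = 44.0°.
Dip direction = azimuth of (n_x, n_y) = atan2(0.342, 0.116) = 71°.

true dip 44°, dip direction 070°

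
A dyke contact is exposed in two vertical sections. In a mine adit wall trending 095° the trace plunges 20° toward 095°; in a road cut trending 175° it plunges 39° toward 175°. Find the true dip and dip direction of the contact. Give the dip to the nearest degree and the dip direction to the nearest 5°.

true dip 40°, dip direction 160°

The two traces are lines in the plane: v₁ = (sin 95°·cos 20°, cos 95°·cos 20°, −sin 20°), v₂ = (sin 175°·cos 39°, cos 175°·cos 39°, −sin 39°).
Cross product v₁ × v₂ gives the pole to the plane: n ∝ (0.213, -0.566, 0.719).
Dip δ = arctan(|n_h|/n_z) = arctan(0.605/0.719) = 40.1°.
The horizontal component of n points toward azimuth atan2(n_x, n_y) = 159°, the dip direction.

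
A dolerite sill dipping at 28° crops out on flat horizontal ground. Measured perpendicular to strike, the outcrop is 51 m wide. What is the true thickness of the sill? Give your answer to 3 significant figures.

23.9 m

True thickness t = w · sin(dip) = 51 × sin 28°
t = 51 × 0.4695 = 23.943 m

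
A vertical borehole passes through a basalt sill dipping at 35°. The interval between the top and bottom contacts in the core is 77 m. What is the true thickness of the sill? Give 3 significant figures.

63.1 m

True thickness t = h · cos(dip) = 77 × cos 35°
t = 77 × 0.8192 = 63.075 m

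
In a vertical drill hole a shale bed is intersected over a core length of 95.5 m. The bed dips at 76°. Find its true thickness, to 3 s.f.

True thickness t = h · cos(dip) = 95.5 × cos 76°
t = 95.5 × 0.2419 = 23.104 m

23.1 m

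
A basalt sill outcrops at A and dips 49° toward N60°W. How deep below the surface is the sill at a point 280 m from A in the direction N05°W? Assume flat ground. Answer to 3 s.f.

The hole lies 55° from the dip direction, so the down-dip offset is 280 × cos 55° = 160.60 m.
Depth = down-dip offset × tan(dip) = 160.60 × tan 49° = 160.60 × 1.1504
Depth = 184.75 m

185 m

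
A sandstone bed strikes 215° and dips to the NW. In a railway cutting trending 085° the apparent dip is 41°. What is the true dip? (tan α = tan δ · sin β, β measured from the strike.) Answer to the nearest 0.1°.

48.6°

The section is 50° from the strike.
tan δ = tan α / sin β = tan 41° / sin 50° = 0.8693 / 0.7660 = 1.1348
true dip = arctan 1.1348 = 48.61°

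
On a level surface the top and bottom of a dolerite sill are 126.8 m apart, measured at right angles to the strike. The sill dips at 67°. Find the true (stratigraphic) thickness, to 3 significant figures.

117 m

True thickness t = w · sin(dip) = 126.8 × sin 67°
t = 126.8 × 0.9205 = 116.720 m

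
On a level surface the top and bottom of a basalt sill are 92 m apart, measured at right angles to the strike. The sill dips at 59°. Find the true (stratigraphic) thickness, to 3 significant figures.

True thickness t = w · sin(dip) = 92 × sin 59°
t = 92 × 0.8572 = 78.859 m

78.9 m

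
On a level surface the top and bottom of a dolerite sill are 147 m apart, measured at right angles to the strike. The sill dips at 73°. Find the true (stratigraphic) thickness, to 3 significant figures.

141 m

True thickness t = w · sin(dip) = 147 × sin 73°
t = 147 × 0.9563 = 140.577 m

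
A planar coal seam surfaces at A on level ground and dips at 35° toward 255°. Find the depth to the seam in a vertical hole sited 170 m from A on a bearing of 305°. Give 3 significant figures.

The hole lies 50° from the dip direction, so the down-dip offset is 170 × cos 50° = 109.27 m.
Depth = down-dip offset × tan(dip) = 109.27 × tan 35° = 109.27 × 0.7002
Depth = 76.51 m

76.5 m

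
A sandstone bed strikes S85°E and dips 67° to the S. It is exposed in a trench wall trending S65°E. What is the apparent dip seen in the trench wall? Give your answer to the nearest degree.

39°

The section lies 20° from the strike.
tan α = tan 67° × sin 20° = 2.3559 × 0.3420 = 0.8057
α = arctan(0.8057) = 38.86°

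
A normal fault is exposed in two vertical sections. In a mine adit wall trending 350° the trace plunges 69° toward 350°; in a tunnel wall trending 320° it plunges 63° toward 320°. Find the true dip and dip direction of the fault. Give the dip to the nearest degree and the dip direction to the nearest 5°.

true dip 69°, dip direction 005°

The two traces are lines in the plane: v₁ = (sin 350°·cos 69°, cos 350°·cos 69°, −sin 69°), v₂ = (sin 320°·cos 63°, cos 320°·cos 63°, −sin 63°).
n = v₁ × v₂ = (0.010, 0.217, 0.081) (taken with n_z > 0).
True dip = arccos(n_z / |n|) = arccos(0.3507) = 69.5°.
The horizontal component of n points toward azimuth atan2(n_x, n_y) = 3°, the dip direction.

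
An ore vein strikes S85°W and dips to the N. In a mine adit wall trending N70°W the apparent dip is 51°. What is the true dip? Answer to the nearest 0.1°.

The section is 25° from the strike.
tan(true dip) = tan 51° / sin 25° = 2.9220
true dip = arctan 2.9220 = 71.11°

71.1°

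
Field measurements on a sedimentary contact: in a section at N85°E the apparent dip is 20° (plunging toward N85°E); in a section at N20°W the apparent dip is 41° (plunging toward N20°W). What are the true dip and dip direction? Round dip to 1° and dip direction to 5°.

Each apparent-dip line lies in the plane. As unit vectors (x east, y north, z up), v₁ plunges 20°→N85°E and v₂ plunges 41°→N20°W.
n = v₁ × v₂ = (0.189, 0.702, 0.685) (taken with n_z > 0).
True dip = arccos(n_z / |n|) = arccos(0.6856) = 46.7°.
The horizontal component of n points toward azimuth atan2(n_x, n_y) = 15°, the dip direction.

true dip 47°, dip direction 015°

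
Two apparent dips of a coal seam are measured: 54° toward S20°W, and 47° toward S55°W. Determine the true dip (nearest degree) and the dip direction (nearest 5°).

true dip 54°, dip direction 195°

The two traces are lines in the plane: v₁ = (sin 200°·cos 54°, cos 200°·cos 54°, −sin 54°), v₂ = (sin 235°·cos 47°, cos 235°·cos 47°, −sin 47°).
The plane normal is n = v₁ × v₂ ∝ (-0.087, -0.305, 0.230).
Dip δ = arctan(|n_h|/n_z) = arctan(0.317/0.230) = 54.1°.
Dip direction = atan2(-0.087, -0.305) = 196° (azimuth of n's horizontal projection).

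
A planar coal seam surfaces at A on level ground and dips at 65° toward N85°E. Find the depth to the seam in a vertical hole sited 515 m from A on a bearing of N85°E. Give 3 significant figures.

The hole is directly down-dip from the outcrop, so the down-dip offset is 515 m.
Depth = down-dip offset × tan(dip) = 515.00 × tan 65° = 515.00 × 2.1445
Depth = 1104.42 m

1100 m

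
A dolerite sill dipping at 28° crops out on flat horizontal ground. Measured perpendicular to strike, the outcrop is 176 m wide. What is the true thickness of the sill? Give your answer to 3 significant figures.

True thickness t = w · sin(dip) = 176 × sin 28°
t = 176 × 0.4695 = 82.627 m

82.6 m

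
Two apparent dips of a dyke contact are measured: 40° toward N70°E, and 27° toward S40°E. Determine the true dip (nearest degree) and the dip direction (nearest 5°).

true dip 41°, dip direction 085°

Represent each trace as a vector plunging at its apparent dip toward its trend (east-north-up frame): v₁ = (0.720, 0.262, -0.643), v₂ = (0.573, -0.683, -0.454).
The plane normal is n = v₁ × v₂ ∝ (0.558, 0.041, 0.641).
tan δ = √(n_x²+n_y²)/n_z = 0.559/0.641, so δ = 41.1°.
Dip direction = azimuth of (n_x, n_y) = atan2(0.558, 0.041) = 86°.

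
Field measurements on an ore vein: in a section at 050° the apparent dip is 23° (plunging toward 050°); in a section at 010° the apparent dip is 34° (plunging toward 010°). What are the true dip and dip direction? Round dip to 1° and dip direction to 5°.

true dip 35°, dip direction 000°

The two traces are lines in the plane: v₁ = (sin 50°·cos 23°, cos 50°·cos 23°, −sin 23°), v₂ = (sin 10°·cos 34°, cos 10°·cos 34°, −sin 34°).
n = v₁ × v₂ = (-0.012, 0.338, 0.491) (taken with n_z > 0).
tan δ = √(n_x²+n_y²)/n_z = 0.338/0.491, so δ = 34.6°.
The horizontal component of n points toward azimuth atan2(n_x, n_y) = 358°, the dip direction.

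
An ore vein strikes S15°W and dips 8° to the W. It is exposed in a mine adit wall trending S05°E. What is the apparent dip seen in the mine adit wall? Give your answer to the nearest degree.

3°

Angle between strike (S15°W) and section (S05°E): β = 20°.
tan α = tan 8° × sin 20° = 0.1405 × 0.3420 = 0.0481
α = arctan(0.0481) = 2.75°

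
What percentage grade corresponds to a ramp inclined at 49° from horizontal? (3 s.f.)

grade % = 100 × tan 49° = 100 × 1.1504

115%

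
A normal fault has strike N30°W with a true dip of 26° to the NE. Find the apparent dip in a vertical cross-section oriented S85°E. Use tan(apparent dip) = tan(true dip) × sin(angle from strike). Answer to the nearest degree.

Angle between strike (N30°W) and section (S85°E): β = 55°.
tan(apparent dip) = tan 26° · sin 55° = 0.3995
α = arctan(0.3995) = 21.78°

22°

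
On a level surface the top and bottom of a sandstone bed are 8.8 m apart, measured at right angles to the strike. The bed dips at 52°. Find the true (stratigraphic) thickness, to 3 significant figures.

6.93 m

True thickness t = w · sin(dip) = 8.8 × sin 52°
t = 8.8 × 0.7880 = 6.934 m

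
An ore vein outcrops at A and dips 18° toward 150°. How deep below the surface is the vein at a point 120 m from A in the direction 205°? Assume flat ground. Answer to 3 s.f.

22.4 m

The hole lies 55° from the dip direction, so the down-dip offset is 120 × cos 55° = 68.83 m.
Depth = down-dip offset × tan(dip) = 68.83 × tan 18° = 68.83 × 0.3249
Depth = 22.36 m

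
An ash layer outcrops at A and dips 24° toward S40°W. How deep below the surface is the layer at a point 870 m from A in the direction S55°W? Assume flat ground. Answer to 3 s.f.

374 m

The hole lies 15° from the dip direction, so the down-dip offset is 870 × cos 15° = 840.36 m.
Depth = down-dip offset × tan(dip) = 840.36 × tan 24° = 840.36 × 0.4452
Depth = 374.15 m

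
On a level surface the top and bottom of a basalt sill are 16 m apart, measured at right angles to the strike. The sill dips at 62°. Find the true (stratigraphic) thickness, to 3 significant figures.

True thickness t = w · sin(dip) = 16 × sin 62°
t = 16 × 0.8829 = 14.127 m

14.1 m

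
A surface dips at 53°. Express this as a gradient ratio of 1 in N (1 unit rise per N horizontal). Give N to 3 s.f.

1 in 0.754

1 : N means tan θ = 1/N, so N = 1/tan 53° = 1/1.3270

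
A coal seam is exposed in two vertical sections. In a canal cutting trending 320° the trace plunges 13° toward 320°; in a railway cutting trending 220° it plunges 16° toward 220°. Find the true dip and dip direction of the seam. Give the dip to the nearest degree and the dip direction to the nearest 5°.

Represent each trace as a vector plunging at its apparent dip toward its trend (east-north-up frame): v₁ = (-0.626, 0.746, -0.225), v₂ = (-0.618, -0.736, -0.276).
n = v₁ × v₂ = (-0.371, -0.034, 0.922) (taken with n_z > 0).
Dip δ = arctan(|n_h|/n_z) = arctan(0.373/0.922) = 22.0°.
Dip direction = atan2(-0.371, -0.034) = 265° (azimuth of n's horizontal projection).

true dip 22°, dip direction 265°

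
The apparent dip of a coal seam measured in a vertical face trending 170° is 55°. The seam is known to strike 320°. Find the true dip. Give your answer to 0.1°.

The section is 30° from the strike.
tan δ = tan α / sin β = tan 55° / sin 30° = 1.4281 / 0.5000 = 2.8563
true dip = arctan 2.8563 = 70.70°

70.7°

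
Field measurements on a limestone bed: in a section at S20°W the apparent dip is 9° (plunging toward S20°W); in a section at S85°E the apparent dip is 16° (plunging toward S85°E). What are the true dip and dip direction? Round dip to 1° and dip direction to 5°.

Represent each trace as a vector plunging at its apparent dip toward its trend (east-north-up frame): v₁ = (-0.338, -0.928, -0.156), v₂ = (0.958, -0.084, -0.276).
Cross product v₁ × v₂ gives the pole to the plane: n ∝ (0.243, -0.243, 0.917).
True dip = arccos(n_z / |n|) = arccos(0.9365) = 20.5°.
The horizontal component of n points toward azimuth atan2(n_x, n_y) = 135°, the dip direction.

true dip 21°, dip direction 135°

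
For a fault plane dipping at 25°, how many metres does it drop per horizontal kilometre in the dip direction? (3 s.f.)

466 m

drop per km = 1000 × tan 25° = 1000 × 0.4663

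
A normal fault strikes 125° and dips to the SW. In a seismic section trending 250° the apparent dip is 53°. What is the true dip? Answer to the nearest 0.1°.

58.3°

β = acute angle between strike 125° and section 250° = 55°.
tan(true dip) = tan 53° / sin 55° = 1.6200
true dip = arctan 1.6200 = 58.31°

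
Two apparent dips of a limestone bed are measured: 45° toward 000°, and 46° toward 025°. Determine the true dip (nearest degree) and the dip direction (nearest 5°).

true dip 46°, dip direction 015°

Represent each trace as a vector plunging at its apparent dip toward its trend (east-north-up frame): v₁ = (0.000, 0.707, -0.707), v₂ = (0.294, 0.630, -0.719).
Cross product v₁ × v₂ gives the pole to the plane: n ∝ (0.063, 0.208, 0.208).
True dip = arccos(n_z / |n|) = arccos(0.6911) = 46.3°.
Dip direction = azimuth of (n_x, n_y) = atan2(0.063, 0.208) = 17°.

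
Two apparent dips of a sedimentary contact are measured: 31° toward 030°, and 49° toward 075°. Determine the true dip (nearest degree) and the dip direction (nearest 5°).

Represent each trace as a vector plunging at its apparent dip toward its trend (east-north-up frame): v₁ = (0.429, 0.742, -0.515), v₂ = (0.634, 0.170, -0.755).
n = v₁ × v₂ = (0.473, 0.003, 0.398) (taken with n_z > 0).
Dip δ = arctan(|n_h|/n_z) = arctan(0.473/0.398) = 49.9°.
Dip direction = atan2(0.473, 0.003) = 90° (azimuth of n's horizontal projection).

true dip 50°, dip direction 090°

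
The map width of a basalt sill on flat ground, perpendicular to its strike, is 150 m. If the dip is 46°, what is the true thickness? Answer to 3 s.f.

True thickness t = w · sin(dip) = 150 × sin 46°
t = 150 × 0.7193 = 107.901 m

108 m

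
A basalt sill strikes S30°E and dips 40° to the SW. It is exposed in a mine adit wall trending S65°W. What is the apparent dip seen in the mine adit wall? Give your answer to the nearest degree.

40°

The strike is S30°E and the section trends S65°W; the acute angle between them is β = 85°.
tan α = tan 40° × sin 85° = 0.8391 × 0.9962 = 0.8359
apparent dip = arctan 0.8359 = 39.89°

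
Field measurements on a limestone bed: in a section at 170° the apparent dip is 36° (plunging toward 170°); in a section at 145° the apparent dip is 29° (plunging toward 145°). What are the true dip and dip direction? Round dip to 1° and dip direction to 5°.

true dip 37°, dip direction 190°

Each apparent-dip line lies in the plane. As unit vectors (x east, y north, z up), v₁ plunges 36°→170° and v₂ plunges 29°→145°.
The plane normal is n = v₁ × v₂ ∝ (-0.035, -0.227, 0.299).
Dip δ = arctan(|n_h|/n_z) = arctan(0.229/0.299) = 37.5°.
Dip direction = atan2(-0.035, -0.227) = 189° (azimuth of n's horizontal projection).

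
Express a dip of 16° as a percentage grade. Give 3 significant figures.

grade % = 100 × tan 16° = 100 × 0.2867

28.7%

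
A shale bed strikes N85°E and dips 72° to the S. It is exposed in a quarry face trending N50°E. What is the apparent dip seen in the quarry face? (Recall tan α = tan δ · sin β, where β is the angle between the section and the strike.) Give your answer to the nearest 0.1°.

60.5°

Angle between strike (N85°E) and section (N50°E): β = 35°.
tan(apparent dip) = tan 72° · sin 35° = 1.7653
α = arctan(1.7653) = 60.47°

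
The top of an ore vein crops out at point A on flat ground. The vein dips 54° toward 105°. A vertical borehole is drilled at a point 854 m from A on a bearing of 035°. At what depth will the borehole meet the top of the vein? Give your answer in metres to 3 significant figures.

The hole lies 70° from the dip direction, so the down-dip offset is 854 × cos 70° = 292.09 m.
Depth = down-dip offset × tan(dip) = 292.09 × tan 54° = 292.09 × 1.3764
Depth = 402.02 m

402 m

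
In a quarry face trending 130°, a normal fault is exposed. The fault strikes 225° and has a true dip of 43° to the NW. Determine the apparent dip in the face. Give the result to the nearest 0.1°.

42.9°

The strike is 225° and the section trends 130°; the acute angle between them is β = 85°.
tan α = tan 43° × sin 85° = 0.9325 × 0.9962 = 0.9290
apparent dip = arctan 0.9290 = 42.89°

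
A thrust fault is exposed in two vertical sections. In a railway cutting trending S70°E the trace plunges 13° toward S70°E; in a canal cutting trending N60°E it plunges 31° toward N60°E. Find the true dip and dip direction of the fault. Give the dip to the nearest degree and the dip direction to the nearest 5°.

true dip 32°, dip direction 040°

Represent each trace as a vector plunging at its apparent dip toward its trend (east-north-up frame): v₁ = (0.916, -0.333, -0.225), v₂ = (0.742, 0.429, -0.515).
Cross product v₁ × v₂ gives the pole to the plane: n ∝ (0.268, 0.305, 0.640).
True dip = arccos(n_z / |n|) = arccos(0.8445) = 32.4°.
The horizontal component of n points toward azimuth atan2(n_x, n_y) = 41°, the dip direction.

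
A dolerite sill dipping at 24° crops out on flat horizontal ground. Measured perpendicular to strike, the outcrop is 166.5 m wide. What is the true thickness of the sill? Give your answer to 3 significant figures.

True thickness t = w · sin(dip) = 166.5 × sin 24°
t = 166.5 × 0.4067 = 67.722 m

67.7 m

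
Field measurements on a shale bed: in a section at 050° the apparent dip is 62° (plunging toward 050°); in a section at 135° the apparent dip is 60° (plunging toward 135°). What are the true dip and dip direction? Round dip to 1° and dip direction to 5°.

Represent each trace as a vector plunging at its apparent dip toward its trend (east-north-up frame): v₁ = (0.360, 0.302, -0.883), v₂ = (0.354, -0.354, -0.866).
The plane normal is n = v₁ × v₂ ∝ (0.574, 0.001, 0.234).
tan δ = √(n_x²+n_y²)/n_z = 0.574/0.234, so δ = 67.8°.
The horizontal component of n points toward azimuth atan2(n_x, n_y) = 90°, the dip direction.

true dip 68°, dip direction 090°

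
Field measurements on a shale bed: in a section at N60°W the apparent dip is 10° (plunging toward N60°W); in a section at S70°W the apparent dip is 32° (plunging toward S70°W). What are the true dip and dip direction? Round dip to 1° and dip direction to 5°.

The two traces are lines in the plane: v₁ = (sin 300°·cos 10°, cos 300°·cos 10°, −sin 10°), v₂ = (sin 250°·cos 32°, cos 250°·cos 32°, −sin 32°).
The plane normal is n = v₁ × v₂ ∝ (-0.311, -0.314, 0.640).
True dip = arccos(n_z / |n|) = arccos(0.8228) = 34.6°.
The horizontal component of n points toward azimuth atan2(n_x, n_y) = 225°, the dip direction.

true dip 35°, dip direction 225°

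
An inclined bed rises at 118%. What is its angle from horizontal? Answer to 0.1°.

tan θ = 118/100 = 1.1800
θ = arctan(1.1800) = 49.72°

49.7°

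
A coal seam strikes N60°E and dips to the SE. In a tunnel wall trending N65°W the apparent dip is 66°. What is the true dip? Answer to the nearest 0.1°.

β = acute angle between strike N60°E and section N65°W = 55°.
tan(true dip) = tan 66° / sin 55° = 2.7419
δ = arctan(2.7419) = 69.96°

70.0°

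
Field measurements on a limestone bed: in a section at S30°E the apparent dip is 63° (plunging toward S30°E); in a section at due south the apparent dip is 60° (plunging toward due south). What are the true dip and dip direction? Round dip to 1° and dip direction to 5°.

The two traces are lines in the plane: v₁ = (sin 150°·cos 63°, cos 150°·cos 63°, −sin 63°), v₂ = (sin 180°·cos 60°, cos 180°·cos 60°, −sin 60°).
The plane normal is n = v₁ × v₂ ∝ (0.105, -0.197, 0.113).
Dip δ = arctan(|n_h|/n_z) = arctan(0.223/0.113) = 63.0°.
Dip direction = atan2(0.105, -0.197) = 152° (azimuth of n's horizontal projection).

true dip 63°, dip direction 150°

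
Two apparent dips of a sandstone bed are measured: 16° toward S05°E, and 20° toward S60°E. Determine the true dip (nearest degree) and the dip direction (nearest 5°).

true dip 21°, dip direction 135°

Represent each trace as a vector plunging at its apparent dip toward its trend (east-north-up frame): v₁ = (0.084, -0.958, -0.276), v₂ = (0.814, -0.470, -0.342).
The plane normal is n = v₁ × v₂ ∝ (0.198, -0.196, 0.740).
True dip = arccos(n_z / |n|) = arccos(0.9360) = 20.6°.
Dip direction = atan2(0.198, -0.196) = 135° (azimuth of n's horizontal projection).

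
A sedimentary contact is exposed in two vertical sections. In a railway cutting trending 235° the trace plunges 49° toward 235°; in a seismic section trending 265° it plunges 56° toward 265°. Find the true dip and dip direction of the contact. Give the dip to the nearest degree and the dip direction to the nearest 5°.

Each apparent-dip line lies in the plane. As unit vectors (x east, y north, z up), v₁ plunges 49°→235° and v₂ plunges 56°→265°.
Cross product v₁ × v₂ gives the pole to the plane: n ∝ (-0.275, 0.025, 0.183).
Dip δ = arctan(|n_h|/n_z) = arctan(0.276/0.183) = 56.4°.
Dip direction = azimuth of (n_x, n_y) = atan2(-0.275, 0.025) = 275°.

true dip 56°, dip direction 275°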